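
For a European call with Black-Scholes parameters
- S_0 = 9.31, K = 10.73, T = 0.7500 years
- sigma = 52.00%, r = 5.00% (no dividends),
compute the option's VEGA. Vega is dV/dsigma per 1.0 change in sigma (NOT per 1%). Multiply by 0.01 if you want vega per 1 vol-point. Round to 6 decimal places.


d1 = -0.0067826784; d2 = -0.4571158884
phi(d1) = 0.3989331039; exp(-qT) = 1.0000000000; exp(-rT) = 0.9631944177
Vega = S * exp(-qT) * phi(d1) * sqrt(T) = 9.3100 * 1.0000000000 * 0.3989331039 * 0.8660254038 = 3.216477

Answer: Vega = 3.216477


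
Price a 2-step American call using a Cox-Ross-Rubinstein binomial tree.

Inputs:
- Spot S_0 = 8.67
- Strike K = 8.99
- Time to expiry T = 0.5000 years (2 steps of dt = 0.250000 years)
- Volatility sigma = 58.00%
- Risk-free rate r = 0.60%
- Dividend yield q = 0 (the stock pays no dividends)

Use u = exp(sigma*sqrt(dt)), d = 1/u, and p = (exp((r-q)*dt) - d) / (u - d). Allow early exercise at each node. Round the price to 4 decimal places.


dt = T/N = 0.250000
u = exp(sigma*sqrt(dt)) = 1.336427; d = 1/u = 0.748264
p = (exp((r-q)*dt) - d) / (u - d) = 0.430556
Discount per step: exp(-r*dt) = 0.998501
Stock lattice S(k, i) with i counting down-moves:
  k=0: S(0,0) = 8.6700
  k=1: S(1,0) = 11.5868; S(1,1) = 6.4874
  k=2: S(2,0) = 15.4850; S(2,1) = 8.6700; S(2,2) = 4.8543
Terminal payoffs V(N, i) = max(S_T - K, 0):
  V(2,0) = 6.494953; V(2,1) = 0.000000; V(2,2) = 0.000000
Backward induction: V(k, i) = exp(-r*dt) * [p * V(k+1, i) + (1-p) * V(k+1, i+1)]; then take max(V_cont, immediate exercise) for American.
  V(1,0) = exp(-r*dt) * [p*6.494953 + (1-p)*0.000000] = 2.792250; exercise = 2.596826; V(1,0) = max -> 2.792250
  V(1,1) = exp(-r*dt) * [p*0.000000 + (1-p)*0.000000] = 0.000000; exercise = 0.000000; V(1,1) = max -> 0.000000
  V(0,0) = exp(-r*dt) * [p*2.792250 + (1-p)*0.000000] = 1.200418; exercise = 0.000000; V(0,0) = max -> 1.200418

Answer: Price = V(0,0) = 1.2004


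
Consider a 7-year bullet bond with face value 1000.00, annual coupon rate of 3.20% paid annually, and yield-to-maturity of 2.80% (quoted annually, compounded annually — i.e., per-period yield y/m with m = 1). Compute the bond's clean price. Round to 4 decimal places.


Coupon per period c = face * coupon_rate / m = 32.000000
Periods per year m = 1; per-period yield y/m = 0.028000
Number of cashflows N = 7
Cashflows (t years, CF_t, discount factor 1/(1+y/m)^(m*t), PV):
  t = 1.0000: CF_t = 32.000000, DF = 0.972763, PV = 31.128405
  t = 2.0000: CF_t = 32.000000, DF = 0.946267, PV = 30.280549
  t = 3.0000: CF_t = 32.000000, DF = 0.920493, PV = 29.455787
  t = 4.0000: CF_t = 32.000000, DF = 0.895422, PV = 28.653490
  t = 5.0000: CF_t = 32.000000, DF = 0.871033, PV = 27.873044
  t = 6.0000: CF_t = 32.000000, DF = 0.847308, PV = 27.113856
  t = 7.0000: CF_t = 1032.000000, DF = 0.824230, PV = 850.604928
Price P = sum_t PV_t = 1025.110060

Answer: Price = 1025.1101


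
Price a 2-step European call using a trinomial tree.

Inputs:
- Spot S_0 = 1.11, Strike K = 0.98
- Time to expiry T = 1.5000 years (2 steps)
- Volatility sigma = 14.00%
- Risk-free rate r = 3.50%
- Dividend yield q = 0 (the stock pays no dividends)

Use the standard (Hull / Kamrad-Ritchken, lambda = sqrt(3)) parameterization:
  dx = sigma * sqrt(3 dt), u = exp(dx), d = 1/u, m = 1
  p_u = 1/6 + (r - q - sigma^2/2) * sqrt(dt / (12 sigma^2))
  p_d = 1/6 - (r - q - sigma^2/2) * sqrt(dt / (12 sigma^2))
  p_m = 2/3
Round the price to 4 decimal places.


Answer: Price = V(0,0) = 0.1956

Derivation:
dt = T/N = 0.750000; dx = sigma*sqrt(3*dt) = 0.210000
u = exp(dx) = 1.233678; d = 1/u = 0.810584
p_u = 0.211667, p_m = 0.666667, p_d = 0.121667
Discount per step: exp(-r*dt) = 0.974092
Stock lattice S(k, j) with j the centered position index:
  k=0: S(0,+0) = 1.1100
  k=1: S(1,-1) = 0.8997; S(1,+0) = 1.1100; S(1,+1) = 1.3694
  k=2: S(2,-2) = 0.7293; S(2,-1) = 0.8997; S(2,+0) = 1.1100; S(2,+1) = 1.3694; S(2,+2) = 1.6894
Terminal payoffs V(N, j) = max(S_T - K, 0):
  V(2,-2) = 0.000000; V(2,-1) = 0.000000; V(2,+0) = 0.130000; V(2,+1) = 0.389383; V(2,+2) = 0.709377
Backward induction: V(k, j) = exp(-r*dt) * [p_u * V(k+1, j+1) + p_m * V(k+1, j) + p_d * V(k+1, j-1)]
  V(1,-1) = exp(-r*dt) * [p_u*0.130000 + p_m*0.000000 + p_d*0.000000] = 0.026804
  V(1,+0) = exp(-r*dt) * [p_u*0.389383 + p_m*0.130000 + p_d*0.000000] = 0.164705
  V(1,+1) = exp(-r*dt) * [p_u*0.709377 + p_m*0.389383 + p_d*0.130000] = 0.414531
  V(0,+0) = exp(-r*dt) * [p_u*0.414531 + p_m*0.164705 + p_d*0.026804] = 0.195604


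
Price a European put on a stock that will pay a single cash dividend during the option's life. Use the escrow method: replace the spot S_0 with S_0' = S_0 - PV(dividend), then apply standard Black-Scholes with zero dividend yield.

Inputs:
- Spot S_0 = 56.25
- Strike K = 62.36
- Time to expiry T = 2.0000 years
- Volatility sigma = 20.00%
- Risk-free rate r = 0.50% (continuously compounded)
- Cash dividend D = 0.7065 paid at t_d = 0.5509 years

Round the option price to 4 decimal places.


Answer: Price = 10.1440

Derivation:
PV(D) = D * exp(-r * t_d) = 0.7065 * 0.99724929 = 0.70455662
S_0' = S_0 - PV(D) = 56.2500 - 0.70455662 = 55.54544338
d1 = (ln(S_0'/K) + (r + sigma^2/2)*T) / (sigma*sqrt(T)) = -0.23236434
d2 = d1 - sigma*sqrt(T) = -0.51520705
exp(-rT) = 0.99004983
N(-d1) = 0.59187248; N(-d2) = 0.69679583
P = K * exp(-rT) * N(-d2) - S_0' * N(-d1) = 62.3600 * 0.99004983 * 0.69679583 - 55.54544338 * 0.59187248 = 10.1440


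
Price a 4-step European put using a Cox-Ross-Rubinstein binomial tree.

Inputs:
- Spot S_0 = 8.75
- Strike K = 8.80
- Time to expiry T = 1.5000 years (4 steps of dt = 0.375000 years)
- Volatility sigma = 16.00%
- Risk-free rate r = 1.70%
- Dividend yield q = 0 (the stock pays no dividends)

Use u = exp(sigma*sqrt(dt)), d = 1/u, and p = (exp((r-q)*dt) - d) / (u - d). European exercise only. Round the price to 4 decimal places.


Answer: Price = V(0,0) = 0.5620

Derivation:
dt = T/N = 0.375000
u = exp(sigma*sqrt(dt)) = 1.102940; d = 1/u = 0.906667
p = (exp((r-q)*dt) - d) / (u - d) = 0.508109
Discount per step: exp(-r*dt) = 0.993645
Stock lattice S(k, i) with i counting down-moves:
  k=0: S(0,0) = 8.7500
  k=1: S(1,0) = 9.6507; S(1,1) = 7.9333
  k=2: S(2,0) = 10.6442; S(2,1) = 8.7500; S(2,2) = 7.1929
  k=3: S(3,0) = 11.7399; S(3,1) = 9.6507; S(3,2) = 7.9333; S(3,3) = 6.5216
  k=4: S(4,0) = 12.9484; S(4,1) = 10.6442; S(4,2) = 8.7500; S(4,3) = 7.1929; S(4,4) = 5.9129
Terminal payoffs V(N, i) = max(K - S_T, 0):
  V(4,0) = 0.000000; V(4,1) = 0.000000; V(4,2) = 0.050000; V(4,3) = 1.607099; V(4,4) = 2.887106
Backward induction: V(k, i) = exp(-r*dt) * [p * V(k+1, i) + (1-p) * V(k+1, i+1)].
  V(3,0) = exp(-r*dt) * [p*0.000000 + (1-p)*0.000000] = 0.000000
  V(3,1) = exp(-r*dt) * [p*0.000000 + (1-p)*0.050000] = 0.024438
  V(3,2) = exp(-r*dt) * [p*0.050000 + (1-p)*1.607099] = 0.810739
  V(3,3) = exp(-r*dt) * [p*1.607099 + (1-p)*2.887106] = 2.222510
  V(2,0) = exp(-r*dt) * [p*0.000000 + (1-p)*0.024438] = 0.011945
  V(2,1) = exp(-r*dt) * [p*0.024438 + (1-p)*0.810739] = 0.408599
  V(2,2) = exp(-r*dt) * [p*0.810739 + (1-p)*2.222510] = 1.495612
  V(1,0) = exp(-r*dt) * [p*0.011945 + (1-p)*0.408599] = 0.205740
  V(1,1) = exp(-r*dt) * [p*0.408599 + (1-p)*1.495612] = 0.937297
  V(0,0) = exp(-r*dt) * [p*0.205740 + (1-p)*0.937297] = 0.561992


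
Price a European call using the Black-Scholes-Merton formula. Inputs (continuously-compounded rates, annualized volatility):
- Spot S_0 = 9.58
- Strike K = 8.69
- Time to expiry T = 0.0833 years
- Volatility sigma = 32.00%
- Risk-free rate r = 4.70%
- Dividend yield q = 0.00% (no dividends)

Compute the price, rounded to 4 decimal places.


d1 = (ln(S/K) + (r - q + 0.5*sigma^2) * T) / (sigma * sqrt(T)) = 1.14429946
d2 = d1 - sigma * sqrt(T) = 1.05194189
exp(-rT) = 0.99609255; exp(-qT) = 1.00000000
C = S_0 * exp(-qT) * N(d1) - K * exp(-rT) * N(d2)
N(d1) = 0.87375027; N(d2) = 0.85358689
C = 9.5800 * 1.00000000 * 0.87375027 - 8.6900 * 0.99609255 * 0.85358689 = 0.9818

Answer: Price = 0.9818


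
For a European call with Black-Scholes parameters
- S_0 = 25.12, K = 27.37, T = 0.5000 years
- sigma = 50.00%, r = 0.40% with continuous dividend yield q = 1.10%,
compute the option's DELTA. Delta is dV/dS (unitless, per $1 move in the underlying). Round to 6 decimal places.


d1 = -0.0757542769; d2 = -0.4293076675
phi(d1) = 0.3977992140; exp(-qT) = 0.9945150973; exp(-rT) = 0.9980019987
N(d1) = 0.4698072966
Delta = exp(-qT) * N(d1) = 0.9945150973 * 0.4698072966 = 0.467230

Answer: Delta = 0.467230


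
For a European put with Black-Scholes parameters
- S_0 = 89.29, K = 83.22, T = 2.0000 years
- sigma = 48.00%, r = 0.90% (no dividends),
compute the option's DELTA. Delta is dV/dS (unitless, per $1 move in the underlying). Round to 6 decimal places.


Answer: Delta = -0.319306

Derivation:
d1 = 0.4696393996; d2 = -0.2091831104
phi(d1) = 0.3572858505; exp(-qT) = 1.0000000000; exp(-rT) = 0.9821610324
N(-d1) = 0.3193063353
Delta = -exp(-qT) * N(-d1) = -1.0000000000 * 0.3193063353 = -0.319306


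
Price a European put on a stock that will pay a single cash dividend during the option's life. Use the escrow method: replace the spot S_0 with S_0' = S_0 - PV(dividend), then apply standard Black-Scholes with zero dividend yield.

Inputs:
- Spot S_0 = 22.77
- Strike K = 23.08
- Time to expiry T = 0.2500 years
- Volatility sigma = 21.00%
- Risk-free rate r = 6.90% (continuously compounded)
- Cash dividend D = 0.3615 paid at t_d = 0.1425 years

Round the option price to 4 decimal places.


PV(D) = D * exp(-r * t_d) = 0.3615 * 0.99021568 = 0.35796297
S_0' = S_0 - PV(D) = 22.7700 - 0.35796297 = 22.41203703
d1 = (ln(S_0'/K) + (r + sigma^2/2)*T) / (sigma*sqrt(T)) = -0.06291200
d2 = d1 - sigma*sqrt(T) = -0.16791200
exp(-rT) = 0.98289793
N(-d1) = 0.52508171; N(-d2) = 0.56667374
P = K * exp(-rT) * N(-d2) - S_0' * N(-d1) = 23.0800 * 0.98289793 * 0.56667374 - 22.41203703 * 0.52508171 = 1.0870

Answer: Price = 1.0870


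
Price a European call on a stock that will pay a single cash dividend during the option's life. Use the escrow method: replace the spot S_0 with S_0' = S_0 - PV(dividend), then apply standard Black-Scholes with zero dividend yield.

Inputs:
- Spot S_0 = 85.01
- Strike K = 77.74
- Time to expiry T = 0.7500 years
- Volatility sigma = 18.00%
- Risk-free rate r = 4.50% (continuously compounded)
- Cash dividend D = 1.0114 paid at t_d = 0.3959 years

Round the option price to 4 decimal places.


Answer: Price = 10.5800

Derivation:
PV(D) = D * exp(-r * t_d) = 1.0114 * 0.98234226 = 0.99354096
S_0' = S_0 - PV(D) = 85.0100 - 0.99354096 = 84.01645904
d1 = (ln(S_0'/K) + (r + sigma^2/2)*T) / (sigma*sqrt(T)) = 0.79252740
d2 = d1 - sigma*sqrt(T) = 0.63664283
exp(-rT) = 0.96681318
N(d1) = 0.78597339; N(d2) = 0.73782124
C = S_0' * N(d1) - K * exp(-rT) * N(d2) = 84.01645904 * 0.78597339 - 77.7400 * 0.96681318 * 0.73782124 = 10.5800


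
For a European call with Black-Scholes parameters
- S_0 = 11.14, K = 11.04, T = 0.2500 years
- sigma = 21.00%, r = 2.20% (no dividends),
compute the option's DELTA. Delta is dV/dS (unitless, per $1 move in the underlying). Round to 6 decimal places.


d1 = 0.1907589871; d2 = 0.0857589871
phi(d1) = 0.3917493610; exp(-qT) = 1.0000000000; exp(-rT) = 0.9945150973
N(d1) = 0.5756427890
Delta = exp(-qT) * N(d1) = 1.0000000000 * 0.5756427890 = 0.575643

Answer: Delta = 0.575643


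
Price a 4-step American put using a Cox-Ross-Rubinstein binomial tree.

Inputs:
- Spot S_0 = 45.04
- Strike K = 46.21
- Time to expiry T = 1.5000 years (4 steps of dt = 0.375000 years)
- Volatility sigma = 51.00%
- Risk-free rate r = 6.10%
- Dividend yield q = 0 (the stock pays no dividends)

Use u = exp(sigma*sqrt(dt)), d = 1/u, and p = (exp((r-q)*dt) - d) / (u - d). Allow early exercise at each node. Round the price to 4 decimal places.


dt = T/N = 0.375000
u = exp(sigma*sqrt(dt)) = 1.366578; d = 1/u = 0.731755
p = (exp((r-q)*dt) - d) / (u - d) = 0.459000
Discount per step: exp(-r*dt) = 0.977385
Stock lattice S(k, i) with i counting down-moves:
  k=0: S(0,0) = 45.0400
  k=1: S(1,0) = 61.5507; S(1,1) = 32.9582
  k=2: S(2,0) = 84.1138; S(2,1) = 45.0400; S(2,2) = 24.1173
  k=3: S(3,0) = 114.9481; S(3,1) = 61.5507; S(3,2) = 32.9582; S(3,3) = 17.6480
  k=4: S(4,0) = 157.0856; S(4,1) = 84.1138; S(4,2) = 45.0400; S(4,3) = 24.1173; S(4,4) = 12.9140
Terminal payoffs V(N, i) = max(K - S_T, 0):
  V(4,0) = 0.000000; V(4,1) = 0.000000; V(4,2) = 1.170000; V(4,3) = 22.092660; V(4,4) = 33.296010
Backward induction: V(k, i) = exp(-r*dt) * [p * V(k+1, i) + (1-p) * V(k+1, i+1)]; then take max(V_cont, immediate exercise) for American.
  V(3,0) = exp(-r*dt) * [p*0.000000 + (1-p)*0.000000] = 0.000000; exercise = 0.000000; V(3,0) = max -> 0.000000
  V(3,1) = exp(-r*dt) * [p*0.000000 + (1-p)*1.170000] = 0.618655; exercise = 0.000000; V(3,1) = max -> 0.618655
  V(3,2) = exp(-r*dt) * [p*1.170000 + (1-p)*22.092660] = 12.206713; exercise = 13.251769; V(3,2) = max -> 13.251769
  V(3,3) = exp(-r*dt) * [p*22.092660 + (1-p)*33.296010] = 27.516968; exercise = 28.562023; V(3,3) = max -> 28.562023
  V(2,0) = exp(-r*dt) * [p*0.000000 + (1-p)*0.618655] = 0.327123; exercise = 0.000000; V(2,0) = max -> 0.327123
  V(2,1) = exp(-r*dt) * [p*0.618655 + (1-p)*13.251769] = 7.284614; exercise = 1.170000; V(2,1) = max -> 7.284614
  V(2,2) = exp(-r*dt) * [p*13.251769 + (1-p)*28.562023] = 21.047604; exercise = 22.092660; V(2,2) = max -> 22.092660
  V(1,0) = exp(-r*dt) * [p*0.327123 + (1-p)*7.284614] = 3.998604; exercise = 0.000000; V(1,0) = max -> 3.998604
  V(1,1) = exp(-r*dt) * [p*7.284614 + (1-p)*22.092660] = 14.949849; exercise = 13.251769; V(1,1) = max -> 14.949849
  V(0,0) = exp(-r*dt) * [p*3.998604 + (1-p)*14.949849] = 9.698811; exercise = 1.170000; V(0,0) = max -> 9.698811

Answer: Price = V(0,0) = 9.6988


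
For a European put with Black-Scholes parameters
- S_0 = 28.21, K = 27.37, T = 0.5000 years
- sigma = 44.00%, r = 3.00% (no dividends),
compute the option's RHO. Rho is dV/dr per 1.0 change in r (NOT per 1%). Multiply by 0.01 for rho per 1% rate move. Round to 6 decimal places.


d1 = 0.3009350100; d2 = -0.0101919737
phi(d1) = 0.3812806834; exp(-qT) = 1.0000000000; exp(-rT) = 0.9851119396
N(-d2) = 0.5040659388
Rho = -K*T*exp(-rT)*N(-d2) = -27.3700 * 0.5000 * 0.9851119396 * 0.5040659388 = -6.795442

Answer: Rho = -6.795442


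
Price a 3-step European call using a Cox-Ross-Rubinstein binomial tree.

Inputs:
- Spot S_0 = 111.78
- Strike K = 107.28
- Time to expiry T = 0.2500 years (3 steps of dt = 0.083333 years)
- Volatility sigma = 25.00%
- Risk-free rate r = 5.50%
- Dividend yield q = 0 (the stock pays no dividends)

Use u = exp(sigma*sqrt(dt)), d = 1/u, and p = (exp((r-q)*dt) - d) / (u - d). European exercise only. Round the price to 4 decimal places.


dt = T/N = 0.083333
u = exp(sigma*sqrt(dt)) = 1.074837; d = 1/u = 0.930374
p = (exp((r-q)*dt) - d) / (u - d) = 0.513765
Discount per step: exp(-r*dt) = 0.995427
Stock lattice S(k, i) with i counting down-moves:
  k=0: S(0,0) = 111.7800
  k=1: S(1,0) = 120.1453; S(1,1) = 103.9972
  k=2: S(2,0) = 129.1365; S(2,1) = 111.7800; S(2,2) = 96.7563
  k=3: S(3,0) = 138.8007; S(3,1) = 120.1453; S(3,2) = 103.9972; S(3,3) = 90.0195
Terminal payoffs V(N, i) = max(S_T - K, 0):
  V(3,0) = 31.520688; V(3,1) = 12.865251; V(3,2) = 0.000000; V(3,3) = 0.000000
Backward induction: V(k, i) = exp(-r*dt) * [p * V(k+1, i) + (1-p) * V(k+1, i+1)].
  V(2,0) = exp(-r*dt) * [p*31.520688 + (1-p)*12.865251] = 22.347105
  V(2,1) = exp(-r*dt) * [p*12.865251 + (1-p)*0.000000] = 6.579493
  V(2,2) = exp(-r*dt) * [p*0.000000 + (1-p)*0.000000] = 0.000000
  V(1,0) = exp(-r*dt) * [p*22.347105 + (1-p)*6.579493] = 14.613212
  V(1,1) = exp(-r*dt) * [p*6.579493 + (1-p)*0.000000] = 3.364857
  V(0,0) = exp(-r*dt) * [p*14.613212 + (1-p)*3.364857] = 9.102056

Answer: Price = V(0,0) = 9.1021


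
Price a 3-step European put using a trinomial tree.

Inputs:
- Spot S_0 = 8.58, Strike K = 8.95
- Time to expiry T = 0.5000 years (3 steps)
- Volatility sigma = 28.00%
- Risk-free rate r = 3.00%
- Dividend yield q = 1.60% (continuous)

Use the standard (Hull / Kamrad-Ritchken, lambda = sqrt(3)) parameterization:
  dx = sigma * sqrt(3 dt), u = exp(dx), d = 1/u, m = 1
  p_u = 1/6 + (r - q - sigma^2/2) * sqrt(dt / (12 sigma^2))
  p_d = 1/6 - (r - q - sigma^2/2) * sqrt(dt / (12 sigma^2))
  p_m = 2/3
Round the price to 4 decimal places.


dt = T/N = 0.166667; dx = sigma*sqrt(3*dt) = 0.197990
u = exp(dx) = 1.218950; d = 1/u = 0.820378
p_u = 0.156060, p_m = 0.666667, p_d = 0.177273
Discount per step: exp(-r*dt) = 0.995012
Stock lattice S(k, j) with j the centered position index:
  k=0: S(0,+0) = 8.5800
  k=1: S(1,-1) = 7.0388; S(1,+0) = 8.5800; S(1,+1) = 10.4586
  k=2: S(2,-2) = 5.7745; S(2,-1) = 7.0388; S(2,+0) = 8.5800; S(2,+1) = 10.4586; S(2,+2) = 12.7485
  k=3: S(3,-3) = 4.7373; S(3,-2) = 5.7745; S(3,-1) = 7.0388; S(3,+0) = 8.5800; S(3,+1) = 10.4586; S(3,+2) = 12.7485; S(3,+3) = 15.5398
Terminal payoffs V(N, j) = max(K - S_T, 0):
  V(3,-3) = 4.212715; V(3,-2) = 3.175486; V(3,-1) = 1.911156; V(3,+0) = 0.370000; V(3,+1) = 0.000000; V(3,+2) = 0.000000; V(3,+3) = 0.000000
Backward induction: V(k, j) = exp(-r*dt) * [p_u * V(k+1, j+1) + p_m * V(k+1, j) + p_d * V(k+1, j-1)]
  V(2,-2) = exp(-r*dt) * [p_u*1.911156 + p_m*3.175486 + p_d*4.212715] = 3.146277
  V(2,-1) = exp(-r*dt) * [p_u*0.370000 + p_m*1.911156 + p_d*3.175486] = 1.885324
  V(2,+0) = exp(-r*dt) * [p_u*0.000000 + p_m*0.370000 + p_d*1.911156] = 0.582543
  V(2,+1) = exp(-r*dt) * [p_u*0.000000 + p_m*0.000000 + p_d*0.370000] = 0.065264
  V(2,+2) = exp(-r*dt) * [p_u*0.000000 + p_m*0.000000 + p_d*0.000000] = 0.000000
  V(1,-1) = exp(-r*dt) * [p_u*0.582543 + p_m*1.885324 + p_d*3.146277] = 1.896042
  V(1,+0) = exp(-r*dt) * [p_u*0.065264 + p_m*0.582543 + p_d*1.885324] = 0.729110
  V(1,+1) = exp(-r*dt) * [p_u*0.000000 + p_m*0.065264 + p_d*0.582543] = 0.146047
  V(0,+0) = exp(-r*dt) * [p_u*0.146047 + p_m*0.729110 + p_d*1.896042] = 0.840769

Answer: Price = V(0,0) = 0.8408


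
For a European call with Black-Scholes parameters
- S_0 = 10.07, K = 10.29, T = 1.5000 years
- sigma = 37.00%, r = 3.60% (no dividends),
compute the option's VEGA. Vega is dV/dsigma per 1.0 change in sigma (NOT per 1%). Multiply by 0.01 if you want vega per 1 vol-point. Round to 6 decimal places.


d1 = 0.2980502860; d2 = -0.1551053165
phi(d1) = 0.3816102345; exp(-qT) = 1.0000000000; exp(-rT) = 0.9474321065
Vega = S * exp(-qT) * phi(d1) * sqrt(T) = 10.0700 * 1.0000000000 * 0.3816102345 * 1.2247448714 = 4.706468

Answer: Vega = 4.706468


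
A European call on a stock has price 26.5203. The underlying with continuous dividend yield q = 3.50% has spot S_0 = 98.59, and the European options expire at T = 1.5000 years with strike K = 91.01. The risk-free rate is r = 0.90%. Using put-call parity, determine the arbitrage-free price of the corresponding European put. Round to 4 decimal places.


Answer: Put price = 22.7624

Derivation:
Put-call parity: C - P = S_0 * exp(-qT) - K * exp(-rT).
S_0 * exp(-qT) = 98.5900 * 0.94885432 = 93.54754751
K * exp(-rT) = 91.0100 * 0.98659072 = 89.78962109
P = C - S*exp(-qT) + K*exp(-rT)
P = 26.5203 - 93.54754751 + 89.78962109 = 22.7624


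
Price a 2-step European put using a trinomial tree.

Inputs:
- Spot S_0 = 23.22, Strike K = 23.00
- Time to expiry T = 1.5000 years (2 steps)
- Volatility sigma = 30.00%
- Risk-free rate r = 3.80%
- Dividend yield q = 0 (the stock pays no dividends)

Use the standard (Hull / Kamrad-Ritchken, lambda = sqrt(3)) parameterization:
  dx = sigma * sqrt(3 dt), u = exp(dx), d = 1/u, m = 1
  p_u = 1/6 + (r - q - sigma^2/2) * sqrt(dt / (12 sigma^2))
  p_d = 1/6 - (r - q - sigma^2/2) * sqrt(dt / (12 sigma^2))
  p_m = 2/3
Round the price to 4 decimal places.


Answer: Price = V(0,0) = 2.1614

Derivation:
dt = T/N = 0.750000; dx = sigma*sqrt(3*dt) = 0.450000
u = exp(dx) = 1.568312; d = 1/u = 0.637628
p_u = 0.160833, p_m = 0.666667, p_d = 0.172500
Discount per step: exp(-r*dt) = 0.971902
Stock lattice S(k, j) with j the centered position index:
  k=0: S(0,+0) = 23.2200
  k=1: S(1,-1) = 14.8057; S(1,+0) = 23.2200; S(1,+1) = 36.4162
  k=2: S(2,-2) = 9.4405; S(2,-1) = 14.8057; S(2,+0) = 23.2200; S(2,+1) = 36.4162; S(2,+2) = 57.1120
Terminal payoffs V(N, j) = max(K - S_T, 0):
  V(2,-2) = 13.559453; V(2,-1) = 8.194274; V(2,+0) = 0.000000; V(2,+1) = 0.000000; V(2,+2) = 0.000000
Backward induction: V(k, j) = exp(-r*dt) * [p_u * V(k+1, j+1) + p_m * V(k+1, j) + p_d * V(k+1, j-1)]
  V(1,-1) = exp(-r*dt) * [p_u*0.000000 + p_m*8.194274 + p_d*13.559453] = 7.582641
  V(1,+0) = exp(-r*dt) * [p_u*0.000000 + p_m*0.000000 + p_d*8.194274] = 1.373796
  V(1,+1) = exp(-r*dt) * [p_u*0.000000 + p_m*0.000000 + p_d*0.000000] = 0.000000
  V(0,+0) = exp(-r*dt) * [p_u*0.000000 + p_m*1.373796 + p_d*7.582641] = 2.161384


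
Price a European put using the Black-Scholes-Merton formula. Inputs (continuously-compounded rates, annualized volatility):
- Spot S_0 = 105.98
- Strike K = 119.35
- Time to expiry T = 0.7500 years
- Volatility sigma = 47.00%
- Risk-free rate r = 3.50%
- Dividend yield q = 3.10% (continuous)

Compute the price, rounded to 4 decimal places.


d1 = (ln(S/K) + (r - q + 0.5*sigma^2) * T) / (sigma * sqrt(T)) = -0.08100705
d2 = d1 - sigma * sqrt(T) = -0.48803899
exp(-rT) = 0.97409154; exp(-qT) = 0.97701820
P = K * exp(-rT) * N(-d2) - S_0 * exp(-qT) * N(-d1)
N(-d1) = 0.53228183; N(-d2) = 0.68723889
P = 119.3500 * 0.97409154 * 0.68723889 - 105.9800 * 0.97701820 * 0.53228183 = 24.7821

Answer: Price = 24.7821


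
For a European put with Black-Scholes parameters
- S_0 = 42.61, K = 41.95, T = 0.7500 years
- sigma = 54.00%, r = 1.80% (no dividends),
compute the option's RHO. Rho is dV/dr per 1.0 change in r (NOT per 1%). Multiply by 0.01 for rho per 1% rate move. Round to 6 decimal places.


Answer: Rho = -17.634657

Derivation:
d1 = 0.2960749145; d2 = -0.1715788035
phi(d1) = 0.3818342326; exp(-qT) = 1.0000000000; exp(-rT) = 0.9865907163
N(-d2) = 0.5681156637
Rho = -K*T*exp(-rT)*N(-d2) = -41.9500 * 0.7500 * 0.9865907163 * 0.5681156637 = -17.634657


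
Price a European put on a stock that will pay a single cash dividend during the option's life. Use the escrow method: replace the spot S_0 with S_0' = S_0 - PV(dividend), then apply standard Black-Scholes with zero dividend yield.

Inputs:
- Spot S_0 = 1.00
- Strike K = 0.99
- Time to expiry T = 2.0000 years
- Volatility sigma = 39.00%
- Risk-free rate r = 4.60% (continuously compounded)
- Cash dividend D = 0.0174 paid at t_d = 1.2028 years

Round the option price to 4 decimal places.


Answer: Price = 0.1671

Derivation:
PV(D) = D * exp(-r * t_d) = 0.0174 * 0.94617399 = 0.01646343
S_0' = S_0 - PV(D) = 1.0000 - 0.01646343 = 0.98353657
d1 = (ln(S_0'/K) + (r + sigma^2/2)*T) / (sigma*sqrt(T)) = 0.43070034
d2 = d1 - sigma*sqrt(T) = -0.12084295
exp(-rT) = 0.91210515
N(-d1) = 0.33334314; N(-d2) = 0.54809229
P = K * exp(-rT) * N(-d2) - S_0' * N(-d1) = 0.9900 * 0.91210515 * 0.54809229 - 0.98353657 * 0.33334314 = 0.1671


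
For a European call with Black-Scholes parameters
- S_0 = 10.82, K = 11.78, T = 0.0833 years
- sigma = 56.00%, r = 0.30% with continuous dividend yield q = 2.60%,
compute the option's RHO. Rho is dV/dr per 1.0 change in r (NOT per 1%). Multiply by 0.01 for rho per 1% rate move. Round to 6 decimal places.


d1 = -0.4569901092; d2 = -0.6186158497
phi(d1) = 0.3593859087; exp(-qT) = 0.9978365437; exp(-rT) = 0.9997501312
N(d2) = 0.2680847290
Rho = K*T*exp(-rT)*N(d2) = 11.7800 * 0.0833 * 0.9997501312 * 0.2680847290 = 0.262999

Answer: Rho = 0.262999


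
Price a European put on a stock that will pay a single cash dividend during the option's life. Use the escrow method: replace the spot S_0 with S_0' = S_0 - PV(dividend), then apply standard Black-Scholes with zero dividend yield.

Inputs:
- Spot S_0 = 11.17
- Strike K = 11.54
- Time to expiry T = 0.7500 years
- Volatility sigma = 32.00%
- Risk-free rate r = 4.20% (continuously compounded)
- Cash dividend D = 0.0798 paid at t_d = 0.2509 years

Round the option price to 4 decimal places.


Answer: Price = 1.2734

Derivation:
PV(D) = D * exp(-r * t_d) = 0.0798 * 0.98951753 = 0.07896350
S_0' = S_0 - PV(D) = 11.1700 - 0.07896350 = 11.09103650
d1 = (ln(S_0'/K) + (r + sigma^2/2)*T) / (sigma*sqrt(T)) = 0.10903981
d2 = d1 - sigma*sqrt(T) = -0.16808832
exp(-rT) = 0.96899096
N(-d1) = 0.45658546; N(-d2) = 0.56674310
P = K * exp(-rT) * N(-d2) - S_0' * N(-d1) = 11.5400 * 0.96899096 * 0.56674310 - 11.09103650 * 0.45658546 = 1.2734


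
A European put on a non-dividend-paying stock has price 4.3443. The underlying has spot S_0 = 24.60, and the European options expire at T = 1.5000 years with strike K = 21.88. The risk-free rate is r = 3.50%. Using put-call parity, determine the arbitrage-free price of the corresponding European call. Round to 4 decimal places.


Answer: Call price = 8.1834

Derivation:
Put-call parity: C - P = S_0 * exp(-qT) - K * exp(-rT).
S_0 * exp(-qT) = 24.6000 * 1.00000000 = 24.60000000
K * exp(-rT) = 21.8800 * 0.94885432 = 20.76093254
C = P + S*exp(-qT) - K*exp(-rT)
C = 4.3443 + 24.60000000 - 20.76093254 = 8.1834


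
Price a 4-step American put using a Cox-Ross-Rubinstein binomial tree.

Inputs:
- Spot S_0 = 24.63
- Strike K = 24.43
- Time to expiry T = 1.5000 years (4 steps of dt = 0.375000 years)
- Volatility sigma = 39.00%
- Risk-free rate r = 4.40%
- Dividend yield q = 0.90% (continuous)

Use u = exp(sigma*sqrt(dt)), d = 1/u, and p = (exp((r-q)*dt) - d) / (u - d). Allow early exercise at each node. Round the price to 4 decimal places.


Answer: Price = V(0,0) = 3.7757

Derivation:
dt = T/N = 0.375000
u = exp(sigma*sqrt(dt)) = 1.269757; d = 1/u = 0.787552
p = (exp((r-q)*dt) - d) / (u - d) = 0.467974
Discount per step: exp(-r*dt) = 0.983635
Stock lattice S(k, i) with i counting down-moves:
  k=0: S(0,0) = 24.6300
  k=1: S(1,0) = 31.2741; S(1,1) = 19.3974
  k=2: S(2,0) = 39.7105; S(2,1) = 24.6300; S(2,2) = 15.2765
  k=3: S(3,0) = 50.4227; S(3,1) = 31.2741; S(3,2) = 19.3974; S(3,3) = 12.0310
  k=4: S(4,0) = 64.0245; S(4,1) = 39.7105; S(4,2) = 24.6300; S(4,3) = 15.2765; S(4,4) = 9.4751
Terminal payoffs V(N, i) = max(K - S_T, 0):
  V(4,0) = 0.000000; V(4,1) = 0.000000; V(4,2) = 0.000000; V(4,3) = 9.153515; V(4,4) = 14.954929
Backward induction: V(k, i) = exp(-r*dt) * [p * V(k+1, i) + (1-p) * V(k+1, i+1)]; then take max(V_cont, immediate exercise) for American.
  V(3,0) = exp(-r*dt) * [p*0.000000 + (1-p)*0.000000] = 0.000000; exercise = 0.000000; V(3,0) = max -> 0.000000
  V(3,1) = exp(-r*dt) * [p*0.000000 + (1-p)*0.000000] = 0.000000; exercise = 0.000000; V(3,1) = max -> 0.000000
  V(3,2) = exp(-r*dt) * [p*0.000000 + (1-p)*9.153515] = 4.790213; exercise = 5.032582; V(3,2) = max -> 5.032582
  V(3,3) = exp(-r*dt) * [p*9.153515 + (1-p)*14.954929] = 12.039715; exercise = 12.398966; V(3,3) = max -> 12.398966
  V(2,0) = exp(-r*dt) * [p*0.000000 + (1-p)*0.000000] = 0.000000; exercise = 0.000000; V(2,0) = max -> 0.000000
  V(2,1) = exp(-r*dt) * [p*0.000000 + (1-p)*5.032582] = 2.633649; exercise = 0.000000; V(2,1) = max -> 2.633649
  V(2,2) = exp(-r*dt) * [p*5.032582 + (1-p)*12.398966] = 8.805199; exercise = 9.153515; V(2,2) = max -> 9.153515
  V(1,0) = exp(-r*dt) * [p*0.000000 + (1-p)*2.633649] = 1.378240; exercise = 0.000000; V(1,0) = max -> 1.378240
  V(1,1) = exp(-r*dt) * [p*2.633649 + (1-p)*9.153515] = 6.002524; exercise = 5.032582; V(1,1) = max -> 6.002524
  V(0,0) = exp(-r*dt) * [p*1.378240 + (1-p)*6.002524] = 3.775664; exercise = 0.000000; V(0,0) = max -> 3.775664


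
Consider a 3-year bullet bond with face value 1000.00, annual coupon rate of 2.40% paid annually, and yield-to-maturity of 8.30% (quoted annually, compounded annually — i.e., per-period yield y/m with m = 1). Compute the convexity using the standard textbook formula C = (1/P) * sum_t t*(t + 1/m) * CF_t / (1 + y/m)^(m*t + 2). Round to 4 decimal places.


Coupon per period c = face * coupon_rate / m = 24.000000
Periods per year m = 1; per-period yield y/m = 0.083000
Number of cashflows N = 3
Cashflows (t years, CF_t, discount factor 1/(1+y/m)^(m*t), PV):
  t = 1.0000: CF_t = 24.000000, DF = 0.923361, PV = 22.160665
  t = 2.0000: CF_t = 24.000000, DF = 0.852596, PV = 20.462294
  t = 3.0000: CF_t = 1024.000000, DF = 0.787254, PV = 806.147640
Price P = sum_t PV_t = 848.770599
Convexity numerator sum_t t*(t + 1/m) * CF_t / (1+y/m)^(m*t + 2):
  t = 1.0000: term = 37.788171
  t = 2.0000: term = 104.676373
  t = 3.0000: term = 8247.815161
Convexity = (1/P) * sum = 8390.279705 / 848.770599 = 9.885215

Answer: Convexity = 9.8852


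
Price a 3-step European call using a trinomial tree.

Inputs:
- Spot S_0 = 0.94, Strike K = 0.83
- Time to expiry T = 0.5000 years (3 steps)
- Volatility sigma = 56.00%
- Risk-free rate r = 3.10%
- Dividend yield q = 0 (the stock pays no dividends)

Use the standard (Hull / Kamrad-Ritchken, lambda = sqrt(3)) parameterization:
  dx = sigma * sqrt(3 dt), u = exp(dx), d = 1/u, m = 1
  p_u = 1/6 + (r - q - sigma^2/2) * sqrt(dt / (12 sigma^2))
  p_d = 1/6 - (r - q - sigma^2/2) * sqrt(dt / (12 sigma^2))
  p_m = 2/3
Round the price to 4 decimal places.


dt = T/N = 0.166667; dx = sigma*sqrt(3*dt) = 0.395980
u = exp(dx) = 1.485839; d = 1/u = 0.673020
p_u = 0.140192, p_m = 0.666667, p_d = 0.193141
Discount per step: exp(-r*dt) = 0.994847
Stock lattice S(k, j) with j the centered position index:
  k=0: S(0,+0) = 0.9400
  k=1: S(1,-1) = 0.6326; S(1,+0) = 0.9400; S(1,+1) = 1.3967
  k=2: S(2,-2) = 0.4258; S(2,-1) = 0.6326; S(2,+0) = 0.9400; S(2,+1) = 1.3967; S(2,+2) = 2.0753
  k=3: S(3,-3) = 0.2866; S(3,-2) = 0.4258; S(3,-1) = 0.6326; S(3,+0) = 0.9400; S(3,+1) = 1.3967; S(3,+2) = 2.0753; S(3,+3) = 3.0835
Terminal payoffs V(N, j) = max(S_T - K, 0):
  V(3,-3) = 0.000000; V(3,-2) = 0.000000; V(3,-1) = 0.000000; V(3,+0) = 0.110000; V(3,+1) = 0.566689; V(3,+2) = 1.245255; V(3,+3) = 2.253496
Backward induction: V(k, j) = exp(-r*dt) * [p_u * V(k+1, j+1) + p_m * V(k+1, j) + p_d * V(k+1, j-1)]
  V(2,-2) = exp(-r*dt) * [p_u*0.000000 + p_m*0.000000 + p_d*0.000000] = 0.000000
  V(2,-1) = exp(-r*dt) * [p_u*0.110000 + p_m*0.000000 + p_d*0.000000] = 0.015342
  V(2,+0) = exp(-r*dt) * [p_u*0.566689 + p_m*0.110000 + p_d*0.000000] = 0.151991
  V(2,+1) = exp(-r*dt) * [p_u*1.245255 + p_m*0.566689 + p_d*0.110000] = 0.570657
  V(2,+2) = exp(-r*dt) * [p_u*2.253496 + p_m*1.245255 + p_d*0.566689] = 1.249074
  V(1,-1) = exp(-r*dt) * [p_u*0.151991 + p_m*0.015342 + p_d*0.000000] = 0.031373
  V(1,+0) = exp(-r*dt) * [p_u*0.570657 + p_m*0.151991 + p_d*0.015342] = 0.183343
  V(1,+1) = exp(-r*dt) * [p_u*1.249074 + p_m*0.570657 + p_d*0.151991] = 0.581890
  V(0,+0) = exp(-r*dt) * [p_u*0.581890 + p_m*0.183343 + p_d*0.031373] = 0.208783

Answer: Price = V(0,0) = 0.2088


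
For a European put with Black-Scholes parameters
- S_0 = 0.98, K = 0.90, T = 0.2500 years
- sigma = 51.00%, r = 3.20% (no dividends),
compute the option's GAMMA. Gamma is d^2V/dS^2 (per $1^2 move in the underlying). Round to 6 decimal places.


Answer: Gamma = 1.413852

Derivation:
d1 = 0.4928247386; d2 = 0.2378247386
phi(d1) = 0.3533215802; exp(-qT) = 1.0000000000; exp(-rT) = 0.9920319148
Gamma = exp(-qT) * phi(d1) / (S * sigma * sqrt(T)) = 1.0000000000 * 0.3533215802 / (0.9800 * 0.5100 * 0.5000000000) = 1.413852


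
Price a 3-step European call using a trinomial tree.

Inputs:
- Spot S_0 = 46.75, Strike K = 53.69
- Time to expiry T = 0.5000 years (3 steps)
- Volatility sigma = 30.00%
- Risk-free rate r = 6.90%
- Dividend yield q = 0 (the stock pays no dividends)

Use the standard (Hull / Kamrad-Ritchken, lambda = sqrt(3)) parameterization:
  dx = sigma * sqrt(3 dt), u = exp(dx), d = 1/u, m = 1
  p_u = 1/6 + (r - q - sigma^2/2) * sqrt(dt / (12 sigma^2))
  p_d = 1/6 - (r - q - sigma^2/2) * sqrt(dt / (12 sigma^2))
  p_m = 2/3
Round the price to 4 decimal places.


dt = T/N = 0.166667; dx = sigma*sqrt(3*dt) = 0.212132
u = exp(dx) = 1.236311; d = 1/u = 0.808858
p_u = 0.176095, p_m = 0.666667, p_d = 0.157239
Discount per step: exp(-r*dt) = 0.988566
Stock lattice S(k, j) with j the centered position index:
  k=0: S(0,+0) = 46.7500
  k=1: S(1,-1) = 37.8141; S(1,+0) = 46.7500; S(1,+1) = 57.7975
  k=2: S(2,-2) = 30.5862; S(2,-1) = 37.8141; S(2,+0) = 46.7500; S(2,+1) = 57.7975; S(2,+2) = 71.4557
  k=3: S(3,-3) = 24.7399; S(3,-2) = 30.5862; S(3,-1) = 37.8141; S(3,+0) = 46.7500; S(3,+1) = 57.7975; S(3,+2) = 71.4557; S(3,+3) = 88.3415
Terminal payoffs V(N, j) = max(S_T - K, 0):
  V(3,-3) = 0.000000; V(3,-2) = 0.000000; V(3,-1) = 0.000000; V(3,+0) = 0.000000; V(3,+1) = 4.107544; V(3,+2) = 17.765746; V(3,+3) = 34.651533
Backward induction: V(k, j) = exp(-r*dt) * [p_u * V(k+1, j+1) + p_m * V(k+1, j) + p_d * V(k+1, j-1)]
  V(2,-2) = exp(-r*dt) * [p_u*0.000000 + p_m*0.000000 + p_d*0.000000] = 0.000000
  V(2,-1) = exp(-r*dt) * [p_u*0.000000 + p_m*0.000000 + p_d*0.000000] = 0.000000
  V(2,+0) = exp(-r*dt) * [p_u*4.107544 + p_m*0.000000 + p_d*0.000000] = 0.715047
  V(2,+1) = exp(-r*dt) * [p_u*17.765746 + p_m*4.107544 + p_d*0.000000] = 5.799736
  V(2,+2) = exp(-r*dt) * [p_u*34.651533 + p_m*17.765746 + p_d*4.107544] = 18.379069
  V(1,-1) = exp(-r*dt) * [p_u*0.715047 + p_m*0.000000 + p_d*0.000000] = 0.124476
  V(1,+0) = exp(-r*dt) * [p_u*5.799736 + p_m*0.715047 + p_d*0.000000] = 1.480872
  V(1,+1) = exp(-r*dt) * [p_u*18.379069 + p_m*5.799736 + p_d*0.715047] = 7.132880
  V(0,+0) = exp(-r*dt) * [p_u*7.132880 + p_m*1.480872 + p_d*0.124476] = 2.237009

Answer: Price = V(0,0) = 2.2370


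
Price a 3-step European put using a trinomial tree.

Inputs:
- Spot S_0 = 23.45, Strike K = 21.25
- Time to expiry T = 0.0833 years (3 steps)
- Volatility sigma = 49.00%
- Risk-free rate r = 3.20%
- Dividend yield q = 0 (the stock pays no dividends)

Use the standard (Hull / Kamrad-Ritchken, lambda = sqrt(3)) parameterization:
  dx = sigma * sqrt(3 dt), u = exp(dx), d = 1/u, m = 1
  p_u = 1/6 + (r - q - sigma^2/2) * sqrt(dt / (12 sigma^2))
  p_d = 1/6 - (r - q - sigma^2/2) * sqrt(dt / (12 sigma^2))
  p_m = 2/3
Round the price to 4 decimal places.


Answer: Price = V(0,0) = 0.4721

Derivation:
dt = T/N = 0.027767; dx = sigma*sqrt(3*dt) = 0.141423
u = exp(dx) = 1.151911; d = 1/u = 0.868122
p_u = 0.158023, p_m = 0.666667, p_d = 0.175310
Discount per step: exp(-r*dt) = 0.999112
Stock lattice S(k, j) with j the centered position index:
  k=0: S(0,+0) = 23.4500
  k=1: S(1,-1) = 20.3575; S(1,+0) = 23.4500; S(1,+1) = 27.0123
  k=2: S(2,-2) = 17.6728; S(2,-1) = 20.3575; S(2,+0) = 23.4500; S(2,+1) = 27.0123; S(2,+2) = 31.1158
  k=3: S(3,-3) = 15.3421; S(3,-2) = 17.6728; S(3,-1) = 20.3575; S(3,+0) = 23.4500; S(3,+1) = 27.0123; S(3,+2) = 31.1158; S(3,+3) = 35.8426
Terminal payoffs V(N, j) = max(K - S_T, 0):
  V(3,-3) = 5.907866; V(3,-2) = 3.577223; V(3,-1) = 0.892529; V(3,+0) = 0.000000; V(3,+1) = 0.000000; V(3,+2) = 0.000000; V(3,+3) = 0.000000
Backward induction: V(k, j) = exp(-r*dt) * [p_u * V(k+1, j+1) + p_m * V(k+1, j) + p_d * V(k+1, j-1)]
  V(2,-2) = exp(-r*dt) * [p_u*0.892529 + p_m*3.577223 + p_d*5.907866] = 3.558403
  V(2,-1) = exp(-r*dt) * [p_u*0.000000 + p_m*0.892529 + p_d*3.577223] = 1.221058
  V(2,+0) = exp(-r*dt) * [p_u*0.000000 + p_m*0.000000 + p_d*0.892529] = 0.156331
  V(2,+1) = exp(-r*dt) * [p_u*0.000000 + p_m*0.000000 + p_d*0.000000] = 0.000000
  V(2,+2) = exp(-r*dt) * [p_u*0.000000 + p_m*0.000000 + p_d*0.000000] = 0.000000
  V(1,-1) = exp(-r*dt) * [p_u*0.156331 + p_m*1.221058 + p_d*3.558403] = 1.461269
  V(1,+0) = exp(-r*dt) * [p_u*0.000000 + p_m*0.156331 + p_d*1.221058] = 0.318002
  V(1,+1) = exp(-r*dt) * [p_u*0.000000 + p_m*0.000000 + p_d*0.156331] = 0.027382
  V(0,+0) = exp(-r*dt) * [p_u*0.027382 + p_m*0.318002 + p_d*1.461269] = 0.472084


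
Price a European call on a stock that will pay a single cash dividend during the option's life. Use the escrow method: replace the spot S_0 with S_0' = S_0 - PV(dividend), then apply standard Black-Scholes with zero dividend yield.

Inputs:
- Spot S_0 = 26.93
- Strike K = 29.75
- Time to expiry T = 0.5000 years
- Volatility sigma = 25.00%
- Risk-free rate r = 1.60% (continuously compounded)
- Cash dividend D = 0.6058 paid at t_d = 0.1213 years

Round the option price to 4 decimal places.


PV(D) = D * exp(-r * t_d) = 0.6058 * 0.99806108 = 0.60462540
S_0' = S_0 - PV(D) = 26.9300 - 0.60462540 = 26.32537460
d1 = (ln(S_0'/K) + (r + sigma^2/2)*T) / (sigma*sqrt(T)) = -0.55816659
d2 = d1 - sigma*sqrt(T) = -0.73494328
exp(-rT) = 0.99203191
N(d1) = 0.28836532; N(d2) = 0.23118702
C = S_0' * N(d1) - K * exp(-rT) * N(d2) = 26.32537460 * 0.28836532 - 29.7500 * 0.99203191 * 0.23118702 = 0.7683

Answer: Price = 0.7683


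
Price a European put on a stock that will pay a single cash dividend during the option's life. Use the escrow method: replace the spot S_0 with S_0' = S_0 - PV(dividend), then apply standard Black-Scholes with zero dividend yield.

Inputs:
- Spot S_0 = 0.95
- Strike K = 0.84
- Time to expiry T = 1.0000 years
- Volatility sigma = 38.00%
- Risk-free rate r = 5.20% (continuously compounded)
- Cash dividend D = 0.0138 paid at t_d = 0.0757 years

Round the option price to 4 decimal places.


PV(D) = D * exp(-r * t_d) = 0.0138 * 0.99607134 = 0.01374578
S_0' = S_0 - PV(D) = 0.9500 - 0.01374578 = 0.93625422
d1 = (ln(S_0'/K) + (r + sigma^2/2)*T) / (sigma*sqrt(T)) = 0.61232933
d2 = d1 - sigma*sqrt(T) = 0.23232933
exp(-rT) = 0.94932887
N(-d1) = 0.27015994; N(-d2) = 0.40814112
P = K * exp(-rT) * N(-d2) - S_0' * N(-d1) = 0.8400 * 0.94932887 * 0.40814112 - 0.93625422 * 0.27015994 = 0.0725

Answer: Price = 0.0725


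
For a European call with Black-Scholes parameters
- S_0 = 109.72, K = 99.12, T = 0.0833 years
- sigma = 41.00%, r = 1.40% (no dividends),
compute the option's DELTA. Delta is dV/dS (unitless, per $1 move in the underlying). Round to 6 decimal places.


Answer: Delta = 0.823197

Derivation:
d1 = 0.9276184311; d2 = 0.8092852997
phi(d1) = 0.2594538303; exp(-qT) = 1.0000000000; exp(-rT) = 0.9988344797
N(d1) = 0.8231972332
Delta = exp(-qT) * N(d1) = 1.0000000000 * 0.8231972332 = 0.823197


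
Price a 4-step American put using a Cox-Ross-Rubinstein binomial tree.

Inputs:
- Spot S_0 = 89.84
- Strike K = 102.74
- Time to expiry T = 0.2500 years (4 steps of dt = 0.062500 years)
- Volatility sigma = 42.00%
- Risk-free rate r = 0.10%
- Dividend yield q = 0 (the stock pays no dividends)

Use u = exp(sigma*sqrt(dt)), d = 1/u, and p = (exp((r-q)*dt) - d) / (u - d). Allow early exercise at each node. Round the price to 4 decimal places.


dt = T/N = 0.062500
u = exp(sigma*sqrt(dt)) = 1.110711; d = 1/u = 0.900325
p = (exp((r-q)*dt) - d) / (u - d) = 0.474071
Discount per step: exp(-r*dt) = 0.999938
Stock lattice S(k, i) with i counting down-moves:
  k=0: S(0,0) = 89.8400
  k=1: S(1,0) = 99.7862; S(1,1) = 80.8852
  k=2: S(2,0) = 110.8336; S(2,1) = 89.8400; S(2,2) = 72.8229
  k=3: S(3,0) = 123.1041; S(3,1) = 99.7862; S(3,2) = 80.8852; S(3,3) = 65.5642
  k=4: S(4,0) = 136.7330; S(4,1) = 110.8336; S(4,2) = 89.8400; S(4,3) = 72.8229; S(4,4) = 59.0291
Terminal payoffs V(N, i) = max(K - S_T, 0):
  V(4,0) = 0.000000; V(4,1) = 0.000000; V(4,2) = 12.900000; V(4,3) = 29.917111; V(4,4) = 43.710914
Backward induction: V(k, i) = exp(-r*dt) * [p * V(k+1, i) + (1-p) * V(k+1, i+1)]; then take max(V_cont, immediate exercise) for American.
  V(3,0) = exp(-r*dt) * [p*0.000000 + (1-p)*0.000000] = 0.000000; exercise = 0.000000; V(3,0) = max -> 0.000000
  V(3,1) = exp(-r*dt) * [p*0.000000 + (1-p)*12.900000] = 6.784058; exercise = 2.953759; V(3,1) = max -> 6.784058
  V(3,2) = exp(-r*dt) * [p*12.900000 + (1-p)*29.917111] = 21.848424; exercise = 21.854845; V(3,2) = max -> 21.854845
  V(3,3) = exp(-r*dt) * [p*29.917111 + (1-p)*43.710914] = 37.169346; exercise = 37.175768; V(3,3) = max -> 37.175768
  V(2,0) = exp(-r*dt) * [p*0.000000 + (1-p)*6.784058] = 3.567709; exercise = 0.000000; V(2,0) = max -> 3.567709
  V(2,1) = exp(-r*dt) * [p*6.784058 + (1-p)*21.854845] = 14.709300; exercise = 12.900000; V(2,1) = max -> 14.709300
  V(2,2) = exp(-r*dt) * [p*21.854845 + (1-p)*37.175768] = 29.910690; exercise = 29.917111; V(2,2) = max -> 29.917111
  V(1,0) = exp(-r*dt) * [p*3.567709 + (1-p)*14.709300] = 9.426803; exercise = 2.953759; V(1,0) = max -> 9.426803
  V(1,1) = exp(-r*dt) * [p*14.709300 + (1-p)*29.917111] = 22.706107; exercise = 21.854845; V(1,1) = max -> 22.706107
  V(0,0) = exp(-r*dt) * [p*9.426803 + (1-p)*22.706107] = 16.409746; exercise = 12.900000; V(0,0) = max -> 16.409746

Answer: Price = V(0,0) = 16.4097


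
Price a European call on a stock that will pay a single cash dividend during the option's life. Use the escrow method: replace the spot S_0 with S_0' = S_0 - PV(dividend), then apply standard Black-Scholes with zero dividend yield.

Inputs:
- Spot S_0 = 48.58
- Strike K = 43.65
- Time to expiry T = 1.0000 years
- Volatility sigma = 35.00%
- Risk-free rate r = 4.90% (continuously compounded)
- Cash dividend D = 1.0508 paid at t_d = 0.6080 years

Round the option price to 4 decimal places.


PV(D) = D * exp(-r * t_d) = 1.0508 * 0.97064741 = 1.01995630
S_0' = S_0 - PV(D) = 48.5800 - 1.01995630 = 47.56004370
d1 = (ln(S_0'/K) + (r + sigma^2/2)*T) / (sigma*sqrt(T)) = 0.56011345
d2 = d1 - sigma*sqrt(T) = 0.21011345
exp(-rT) = 0.95218113
N(d1) = 0.71229897; N(d2) = 0.58321044
C = S_0' * N(d1) - K * exp(-rT) * N(d2) = 47.56004370 * 0.71229897 - 43.6500 * 0.95218113 * 0.58321044 = 9.6372

Answer: Price = 9.6372
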